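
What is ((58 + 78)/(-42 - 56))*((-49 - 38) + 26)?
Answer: 4148/49 ≈ 84.653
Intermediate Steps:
((58 + 78)/(-42 - 56))*((-49 - 38) + 26) = (136/(-98))*(-87 + 26) = (136*(-1/98))*(-61) = -68/49*(-61) = 4148/49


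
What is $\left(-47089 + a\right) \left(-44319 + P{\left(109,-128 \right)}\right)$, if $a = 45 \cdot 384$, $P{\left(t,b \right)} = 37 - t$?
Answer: $1323251319$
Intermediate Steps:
$a = 17280$
$\left(-47089 + a\right) \left(-44319 + P{\left(109,-128 \right)}\right) = \left(-47089 + 17280\right) \left(-44319 + \left(37 - 109\right)\right) = - 29809 \left(-44319 + \left(37 - 109\right)\right) = - 29809 \left(-44319 - 72\right) = \left(-29809\right) \left(-44391\right) = 1323251319$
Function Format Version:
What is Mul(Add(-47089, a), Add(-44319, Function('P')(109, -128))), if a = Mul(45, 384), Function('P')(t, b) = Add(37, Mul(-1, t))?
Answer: 1323251319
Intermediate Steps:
a = 17280
Mul(Add(-47089, a), Add(-44319, Function('P')(109, -128))) = Mul(Add(-47089, 17280), Add(-44319, Add(37, Mul(-1, 109)))) = Mul(-29809, Add(-44319, Add(37, -109))) = Mul(-29809, Add(-44319, -72)) = Mul(-29809, -44391) = 1323251319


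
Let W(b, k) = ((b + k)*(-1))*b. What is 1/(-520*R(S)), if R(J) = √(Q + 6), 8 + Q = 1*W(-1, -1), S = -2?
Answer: I/1040 ≈ 0.00096154*I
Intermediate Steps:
W(b, k) = b*(-b - k) (W(b, k) = (-b - k)*b = b*(-b - k))
Q = -10 (Q = -8 + 1*(-1*(-1)*(-1 - 1)) = -8 + 1*(-1*(-1)*(-2)) = -8 + 1*(-2) = -8 - 2 = -10)
R(J) = 2*I (R(J) = √(-10 + 6) = √(-4) = 2*I)
1/(-520*R(S)) = 1/(-1040*I) = I/1040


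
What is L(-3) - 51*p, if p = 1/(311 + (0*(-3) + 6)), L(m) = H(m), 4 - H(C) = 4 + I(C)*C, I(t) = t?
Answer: -2904/317 ≈ -9.1609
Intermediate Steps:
H(C) = -C² (H(C) = 4 - (4 + C*C) = 4 - (4 + C²) = 4 + (-4 - C²) = -C²)
L(m) = -m²
p = 1/317 (p = 1/(311 + (0 + 6)) = 1/(311 + 6) = 1/317 ≈ 0.0031546)
L(-3) - 51*p = -1*(-3)² - 51*1/317 = -1*9 - 51/317 = -9 - 51/317 = -2904/317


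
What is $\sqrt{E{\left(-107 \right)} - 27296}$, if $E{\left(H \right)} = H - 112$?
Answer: $i \sqrt{27515} \approx 165.88 i$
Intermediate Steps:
$E{\left(H \right)} = -112 + H$ ($E{\left(H \right)} = H - 112 = -112 + H$)
$\sqrt{E{\left(-107 \right)} - 27296} = \sqrt{\left(-112 - 107\right) - 27296} = \sqrt{-219 - 27296} = \sqrt{-27515} = i \sqrt{27515}$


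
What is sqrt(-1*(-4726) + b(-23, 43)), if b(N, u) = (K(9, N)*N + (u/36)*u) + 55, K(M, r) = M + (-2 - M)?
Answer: sqrt(175621)/6 ≈ 69.845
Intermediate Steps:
K(M, r) = -2
b(N, u) = 55 - 2*N + u**2/36 (b(N, u) = (-2*N + (u/36)*u) + 55 = (-2*N + u**2/36) + 55 = 55 - 2*N + u**2/36)
sqrt(-1*(-4726) + b(-23, 43)) = sqrt(-1*(-4726) + (55 - 2*(-23) + (1/36)*43**2)) = sqrt(4726 + (55 + 46 + (1/36)*1849)) = sqrt(4726 + (55 + 46 + 1849/36)) = sqrt(4726 + 5485/36) = sqrt(175621/36) = sqrt(175621)/6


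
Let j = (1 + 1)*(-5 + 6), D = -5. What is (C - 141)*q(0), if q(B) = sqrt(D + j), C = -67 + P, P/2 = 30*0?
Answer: -208*I*sqrt(3) ≈ -360.27*I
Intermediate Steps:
P = 0 (P = 2*(30*0) = 2*0 = 0)
C = -67 (C = -67 + 0 = -67)
j = 2 (j = 2*1 = 2)
q(B) = I*sqrt(3) (q(B) = sqrt(-5 + 2) = sqrt(-3) = I*sqrt(3))
(C - 141)*q(0) = (-67 - 141)*(I*sqrt(3)) = -208*I*sqrt(3)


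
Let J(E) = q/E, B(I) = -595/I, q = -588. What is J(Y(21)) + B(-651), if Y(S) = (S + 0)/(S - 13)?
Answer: -20747/93 ≈ -223.09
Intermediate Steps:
Y(S) = S/(-13 + S)
J(E) = -588/E
J(Y(21)) + B(-651) = -588/(21/(-13 + 21)) - 595/(-651) = -588/(21/8) - 595*(-1/651) = -588/(21*(1/8)) + 85/93 = -588/21/8 + 85/93 = -588*8/21 + 85/93 = -224 + 85/93 = -20747/93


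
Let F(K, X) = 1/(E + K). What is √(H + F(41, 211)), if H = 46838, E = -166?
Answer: √29273745/25 ≈ 216.42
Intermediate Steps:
F(K, X) = 1/(-166 + K)
√(H + F(41, 211)) = √(46838 + 1/(-166 + 41)) = √(46838 + 1/(-125)) = √(46838 - 1/125) = √(5854749/125) = √29273745/25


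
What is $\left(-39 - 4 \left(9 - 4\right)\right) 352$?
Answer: $-20768$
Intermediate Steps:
$\left(-39 - 4 \left(9 - 4\right)\right) 352 = \left(-39 - 20\right) 352 = \left(-59\right) 352 = -20768$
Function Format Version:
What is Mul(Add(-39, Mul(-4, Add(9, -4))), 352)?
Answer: -20768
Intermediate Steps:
Mul(Add(-39, Mul(-4, Add(9, -4))), 352) = Mul(Add(-39, Mul(-4, 5)), 352) = Mul(Add(-39, -20), 352) = Mul(-59, 352) = -20768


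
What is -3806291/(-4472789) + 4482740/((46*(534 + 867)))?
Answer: 10147825195823/144126679947 ≈ 70.409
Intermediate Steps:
-3806291/(-4472789) + 4482740/((46*(534 + 867))) = -3806291*(-1/4472789) + 4482740/((46*1401)) = 3806291/4472789 + 4482740/64446 = 3806291/4472789 + 4482740*(1/64446) = 3806291/4472789 + 2241370/32223 = 10147825195823/144126679947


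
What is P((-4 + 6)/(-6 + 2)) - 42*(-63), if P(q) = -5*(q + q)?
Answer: 2651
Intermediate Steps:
P(q) = -10*q
P((-4 + 6)/(-6 + 2)) - 42*(-63) = -10*(-4 + 6)/(-6 + 2) - 42*(-63) = -20/(-4) + 2646 = -20*(-1)/4 + 2646 = -10*(-½) + 2646 = 5 + 2646 = 2651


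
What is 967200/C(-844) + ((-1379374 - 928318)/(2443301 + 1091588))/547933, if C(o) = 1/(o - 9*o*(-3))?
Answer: -44271068498275968272492/1936882334437 ≈ -2.2857e+10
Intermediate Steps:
C(o) = 1/(28*o) (C(o) = 1/(o + 27*o) = 1/(28*o))
967200/C(-844) + ((-1379374 - 928318)/(2443301 + 1091588))/547933 = 967200/(((1/28)/(-844))) + ((-1379374 - 928318)/(2443301 + 1091588))/547933 = 967200/(((1/28)*(-1/844))) - 2307692/3534889*(1/547933) = 967200/(-1/23632) - 2307692*1/3534889*(1/547933) = 967200*(-23632) - 2307692/3534889*1/547933 = -22856870400 - 2307692/1936882334437 = -44271068498275968272492/1936882334437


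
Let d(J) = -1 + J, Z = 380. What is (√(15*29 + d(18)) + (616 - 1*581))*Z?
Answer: 13300 + 760*√113 ≈ 21379.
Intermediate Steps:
(√(15*29 + d(18)) + (616 - 1*581))*Z = (√(15*29 + (-1 + 18)) + (616 - 1*581))*380 = (√(435 + 17) + (616 - 581))*380 = (√452 + 35)*380 = (2*√113 + 35)*380 = (35 + 2*√113)*380 = 13300 + 760*√113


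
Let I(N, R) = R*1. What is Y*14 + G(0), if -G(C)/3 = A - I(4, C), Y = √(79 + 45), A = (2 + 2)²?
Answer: -48 + 28*√31 ≈ 107.90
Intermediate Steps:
I(N, R) = R
A = 16 (A = 4² = 16)
Y = 2*√31 (Y = √124 = 2*√31 ≈ 11.136)
G(C) = -48 + 3*C (G(C) = -3*(16 - C) = -48 + 3*C)
Y*14 + G(0) = (2*√31)*14 + (-48 + 3*0) = 28*√31 + (-48 + 0) = 28*√31 - 48 = -48 + 28*√31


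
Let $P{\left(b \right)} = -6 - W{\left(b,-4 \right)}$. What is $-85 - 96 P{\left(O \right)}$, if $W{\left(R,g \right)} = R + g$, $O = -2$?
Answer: $-85$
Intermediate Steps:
$P{\left(b \right)} = -2 - b$ ($P{\left(b \right)} = -6 - \left(b - 4\right) = -6 - \left(-4 + b\right) = -2 - b$)
$-85 - 96 P{\left(O \right)} = -85 - 96 \left(-2 - -2\right) = -85 - 96 \left(-2 + 2\right) = -85 - 0 = -85 + 0 = -85$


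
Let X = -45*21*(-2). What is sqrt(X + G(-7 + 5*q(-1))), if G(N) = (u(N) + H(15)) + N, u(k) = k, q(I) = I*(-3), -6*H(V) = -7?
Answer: sqrt(68658)/6 ≈ 43.671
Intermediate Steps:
H(V) = 7/6 (H(V) = -1/6*(-7) = 7/6)
q(I) = -3*I
X = 1890 (X = -945*(-2) = 1890)
G(N) = 7/6 + 2*N (G(N) = (N + 7/6) + N = (7/6 + N) + N = 7/6 + 2*N)
sqrt(X + G(-7 + 5*q(-1))) = sqrt(1890 + (7/6 + 2*(-7 + 5*(-3*(-1))))) = sqrt(1890 + (7/6 + 2*(-7 + 5*3))) = sqrt(1890 + (7/6 + 2*(-7 + 15))) = sqrt(1890 + (7/6 + 2*8)) = sqrt(1890 + (7/6 + 16)) = sqrt(1890 + 103/6) = sqrt(11443/6) = sqrt(68658)/6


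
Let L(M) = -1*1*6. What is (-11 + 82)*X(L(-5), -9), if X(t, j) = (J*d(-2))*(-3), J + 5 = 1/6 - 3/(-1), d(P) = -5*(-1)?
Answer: 3905/2 ≈ 1952.5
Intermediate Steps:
d(P) = 5
L(M) = -6 (L(M) = -1*6 = -6)
J = -11/6 (J = -5 + (1/6 - 3/(-1)) = -5 + (1*(1/6) - 3*(-1)) = -5 + (1/6 + 3) = -5 + 19/6 = -11/6 ≈ -1.8333)
X(t, j) = 55/2 (X(t, j) = -11/6*5*(-3) = -55/6*(-3) = 55/2)
(-11 + 82)*X(L(-5), -9) = (-11 + 82)*(55/2) = 71*(55/2) = 3905/2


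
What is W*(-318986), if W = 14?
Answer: -4465804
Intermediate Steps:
W*(-318986) = 14*(-318986) = -4465804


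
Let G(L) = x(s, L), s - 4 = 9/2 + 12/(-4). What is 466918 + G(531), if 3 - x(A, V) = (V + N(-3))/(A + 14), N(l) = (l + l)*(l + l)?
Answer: 6069595/13 ≈ 4.6689e+5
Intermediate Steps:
N(l) = 4*l**2 (N(l) = (2*l)*(2*l) = 4*l**2)
s = 11/2 (s = 4 + (9/2 + 12/(-4)) = 4 + (9*(1/2) + 12*(-1/4)) = 4 + (9/2 - 3) = 4 + 3/2 = 11/2 ≈ 5.5000)
x(A, V) = 3 - (36 + V)/(14 + A) (x(A, V) = 3 - (V + 4*(-3)**2)/(A + 14) = 3 - (V + 4*9)/(14 + A) = 3 - (V + 36)/(14 + A) = 3 - (36 + V)/(14 + A))
G(L) = 15/13 - 2*L/39 (G(L) = (6 - L + 3*(11/2))/(14 + 11/2) = (6 - L + 33/2)/(39/2) = 2*(45/2 - L)/39 = 15/13 - 2*L/39)
466918 + G(531) = 466918 + (15/13 - 2/39*531) = 466918 + (15/13 - 354/13) = 466918 - 339/13 = 6069595/13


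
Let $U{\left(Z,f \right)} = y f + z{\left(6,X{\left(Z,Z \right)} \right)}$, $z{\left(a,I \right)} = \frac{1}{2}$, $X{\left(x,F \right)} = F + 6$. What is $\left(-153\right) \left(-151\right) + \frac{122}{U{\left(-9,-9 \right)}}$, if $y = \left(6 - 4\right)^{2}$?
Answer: $\frac{1640069}{71} \approx 23100.0$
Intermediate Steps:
$y = 4$ ($y = 2^{2} = 4$)
$X{\left(x,F \right)} = 6 + F$
$z{\left(a,I \right)} = \frac{1}{2}$
$U{\left(Z,f \right)} = \frac{1}{2} + 4 f$ ($U{\left(Z,f \right)} = 4 f + \frac{1}{2} = \frac{1}{2} + 4 f$)
$\left(-153\right) \left(-151\right) + \frac{122}{U{\left(-9,-9 \right)}} = \left(-153\right) \left(-151\right) + \frac{122}{\frac{1}{2} + 4 \left(-9\right)} = 23103 + \frac{122}{\frac{1}{2} - 36} = 23103 + \frac{122}{- \frac{71}{2}} = 23103 + 122 \left(- \frac{2}{71}\right) = 23103 - \frac{244}{71} = \frac{1640069}{71}$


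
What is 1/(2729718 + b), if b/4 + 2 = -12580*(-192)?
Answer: 1/12391150 ≈ 8.0703e-8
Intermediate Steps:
b = 9661432 (b = -8 + 4*(-12580*(-192)) = -8 + 4*2415360 = -8 + 9661440 = 9661432)
1/(2729718 + b) = 1/(2729718 + 9661432) = 1/12391150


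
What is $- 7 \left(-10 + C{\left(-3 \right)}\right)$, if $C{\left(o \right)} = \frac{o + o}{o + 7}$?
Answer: $\frac{161}{2} \approx 80.5$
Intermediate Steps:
$C{\left(o \right)} = \frac{2 o}{7 + o}$
$- 7 \left(-10 + C{\left(-3 \right)}\right) = - 7 \left(-10 + 2 \left(-3\right) \frac{1}{7 - 3}\right) = - 7 \left(-10 + 2 \left(-3\right) \frac{1}{4}\right) = - 7 \left(-10 - \frac{3}{2}\right) = \left(-7\right) \left(- \frac{23}{2}\right) = \frac{161}{2}$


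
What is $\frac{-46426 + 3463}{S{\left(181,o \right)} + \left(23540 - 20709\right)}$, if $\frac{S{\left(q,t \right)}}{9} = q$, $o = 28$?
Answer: $- \frac{42963}{4460} \approx -9.633$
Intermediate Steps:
$S{\left(q,t \right)} = 9 q$
$\frac{-46426 + 3463}{S{\left(181,o \right)} + \left(23540 - 20709\right)} = \frac{-46426 + 3463}{9 \cdot 181 + \left(23540 - 20709\right)} = - \frac{42963}{1629 + 2831} = - \frac{42963}{4460}$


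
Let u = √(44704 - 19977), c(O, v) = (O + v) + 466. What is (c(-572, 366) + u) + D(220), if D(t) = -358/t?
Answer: 28421/110 + √24727 ≈ 415.62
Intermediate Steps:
c(O, v) = 466 + O + v
u = √24727 ≈ 157.25
(c(-572, 366) + u) + D(220) = ((466 - 572 + 366) + √24727) - 358/220 = (260 + √24727) - 358*1/220 = (260 + √24727) - 179/110 = 28421/110 + √24727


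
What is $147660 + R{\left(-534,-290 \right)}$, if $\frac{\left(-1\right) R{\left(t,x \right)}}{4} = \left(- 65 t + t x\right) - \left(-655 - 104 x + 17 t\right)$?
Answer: $-528912$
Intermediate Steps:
$R{\left(t,x \right)} = -2620 - 416 x + 328 t - 4 t x$ ($R{\left(t,x \right)} = - 4 \left(\left(- 65 t + t x\right) - \left(-655 - 104 x + 17 t\right)\right) = - 4 \left(\left(- 65 t + t x\right) + \left(655 - 17 t + 104 x\right)\right) = - 4 \left(655 - 82 t + 104 x + t x\right) = -2620 - 416 x + 328 t - 4 t x$)
$147660 + R{\left(-534,-290 \right)} = 147660 - \left(57132 + 619440\right) = 147660 - 676572 = -528912$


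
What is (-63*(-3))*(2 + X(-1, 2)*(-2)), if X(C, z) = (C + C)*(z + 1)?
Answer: 2646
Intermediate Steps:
X(C, z) = 2*C*(1 + z) (X(C, z) = (2*C)*(1 + z) = 2*C*(1 + z))
(-63*(-3))*(2 + X(-1, 2)*(-2)) = (-63*(-3))*(2 + (2*(-1)*(1 + 2))*(-2)) = 189*(2 + (2*(-1)*3)*(-2)) = 189*(2 - 6*(-2)) = 189*(2 + 12) = 189*14 = 2646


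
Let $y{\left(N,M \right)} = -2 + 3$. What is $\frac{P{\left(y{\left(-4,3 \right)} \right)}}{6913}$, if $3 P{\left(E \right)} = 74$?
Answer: $\frac{74}{20739} \approx 0.0035682$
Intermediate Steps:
$y{\left(N,M \right)} = 1$
$P{\left(E \right)} = \frac{74}{3}$ ($P{\left(E \right)} = \frac{1}{3} \cdot 74 = \frac{74}{3}$)
$\frac{P{\left(y{\left(-4,3 \right)} \right)}}{6913} = \frac{74}{3 \cdot 6913} = \frac{74}{3} \cdot \frac{1}{6913} = \frac{74}{20739}$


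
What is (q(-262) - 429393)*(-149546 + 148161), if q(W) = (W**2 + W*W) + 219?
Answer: 404262110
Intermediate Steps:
q(W) = 219 + 2*W**2 (q(W) = (W**2 + W**2) + 219 = 2*W**2 + 219 = 219 + 2*W**2)
(q(-262) - 429393)*(-149546 + 148161) = ((219 + 2*(-262)**2) - 429393)*(-149546 + 148161) = ((219 + 2*68644) - 429393)*(-1385) = ((219 + 137288) - 429393)*(-1385) = (137507 - 429393)*(-1385) = -291886*(-1385) = 404262110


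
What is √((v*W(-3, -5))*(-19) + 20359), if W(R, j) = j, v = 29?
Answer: √23114 ≈ 152.03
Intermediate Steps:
√((v*W(-3, -5))*(-19) + 20359) = √((29*(-5))*(-19) + 20359) = √(-145*(-19) + 20359) = √(2755 + 20359) = √23114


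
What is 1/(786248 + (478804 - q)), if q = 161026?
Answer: 1/1104026 ≈ 9.0578e-7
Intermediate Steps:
1/(786248 + (478804 - q)) = 1/(786248 + (478804 - 1*161026)) = 1/(786248 + (478804 - 161026)) = 1/(786248 + 317778) = 1/1104026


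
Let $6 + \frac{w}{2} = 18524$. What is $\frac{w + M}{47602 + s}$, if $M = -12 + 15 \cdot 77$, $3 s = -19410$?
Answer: $\frac{38179}{41132} \approx 0.92821$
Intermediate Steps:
$s = -6470$ ($s = \frac{1}{3} \left(-19410\right) = -6470$)
$M = 1143$ ($M = -12 + 1155 = 1143$)
$w = 37036$ ($w = -12 + 2 \cdot 18524 = -12 + 37048 = 37036$)
$\frac{w + M}{47602 + s} = \frac{37036 + 1143}{47602 - 6470} = \frac{38179}{41132}$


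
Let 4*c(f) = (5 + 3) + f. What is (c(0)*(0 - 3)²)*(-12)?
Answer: -216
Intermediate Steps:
c(f) = 2 + f/4 (c(f) = ((5 + 3) + f)/4 = (8 + f)/4 = 2 + f/4)
(c(0)*(0 - 3)²)*(-12) = ((2 + (¼)*0)*(0 - 3)²)*(-12) = ((2 + 0)*(-3)²)*(-12) = (2*9)*(-12) = 18*(-12) = -216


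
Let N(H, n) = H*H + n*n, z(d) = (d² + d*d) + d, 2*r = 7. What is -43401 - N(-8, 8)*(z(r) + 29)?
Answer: -50697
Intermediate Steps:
r = 7/2 (r = (½)*7 = 7/2 ≈ 3.5000)
z(d) = d + 2*d² (z(d) = (d² + d²) + d = 2*d² + d = d + 2*d²)
N(H, n) = H² + n²
-43401 - N(-8, 8)*(z(r) + 29) = -43401 - ((-8)² + 8²)*(7*(1 + 2*(7/2))/2 + 29) = -43401 - (64 + 64)*(7*(1 + 7)/2 + 29) = -43401 - 128*((7/2)*8 + 29) = -43401 - 128*(28 + 29) = -43401 - 128*57 = -43401 - 1*7296 = -43401 - 7296 = -50697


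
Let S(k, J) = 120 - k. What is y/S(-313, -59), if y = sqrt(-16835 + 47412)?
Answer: sqrt(30577)/433 ≈ 0.40384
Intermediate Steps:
y = sqrt(30577) ≈ 174.86
y/S(-313, -59) = sqrt(30577)/(120 - 1*(-313)) = sqrt(30577)/(120 + 313) = sqrt(30577)/433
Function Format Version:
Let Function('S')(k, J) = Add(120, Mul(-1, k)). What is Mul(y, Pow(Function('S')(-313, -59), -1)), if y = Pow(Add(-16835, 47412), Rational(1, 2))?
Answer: Mul(Rational(1, 433), Pow(30577, Rational(1, 2))) ≈ 0.40384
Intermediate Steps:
y = Pow(30577, Rational(1, 2)) ≈ 174.86
Mul(y, Pow(Function('S')(-313, -59), -1)) = Mul(Pow(30577, Rational(1, 2)), Pow(Add(120, Mul(-1, -313)), -1)) = Mul(Pow(30577, Rational(1, 2)), Pow(Add(120, 313), -1)) = Mul(Pow(30577, Rational(1, 2)), Pow(433, -1)) = Mul(Pow(30577, Rational(1, 2)), Rational(1, 433)) = Mul(Rational(1, 433), Pow(30577, Rational(1, 2)))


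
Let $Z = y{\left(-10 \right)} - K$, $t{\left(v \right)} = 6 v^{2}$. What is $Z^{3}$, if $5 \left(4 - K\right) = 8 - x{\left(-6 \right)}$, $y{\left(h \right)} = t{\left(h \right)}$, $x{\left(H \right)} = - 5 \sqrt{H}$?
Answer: $\frac{26675949672}{125} + \frac{26784282 i \sqrt{6}}{25} \approx 2.1341 \cdot 10^{8} + 2.6243 \cdot 10^{6} i$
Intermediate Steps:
$y{\left(h \right)} = 6 h^{2}$
$K = \frac{12}{5} - i \sqrt{6}$ ($K = 4 - \frac{8 - - 5 \sqrt{-6}}{5} = 4 - \frac{8 - - 5 i \sqrt{6}}{5} = 4 - \frac{8 + 5 i \sqrt{6}}{5} = 4 - \left(\frac{8}{5} + i \sqrt{6}\right) = \frac{12}{5} - i \sqrt{6} \approx 2.4 - 2.4495 i$)
$Z = \frac{2988}{5} + i \sqrt{6}$ ($Z = 6 \left(-10\right)^{2} - \left(\frac{12}{5} - i \sqrt{6}\right) = 6 \cdot 100 - \left(\frac{12}{5} - i \sqrt{6}\right) = 600 - \left(\frac{12}{5} - i \sqrt{6}\right) = \frac{2988}{5} + i \sqrt{6} \approx 597.6 + 2.4495 i$)
$Z^{3} = \left(\frac{2988}{5} + i \sqrt{6}\right)^{3}$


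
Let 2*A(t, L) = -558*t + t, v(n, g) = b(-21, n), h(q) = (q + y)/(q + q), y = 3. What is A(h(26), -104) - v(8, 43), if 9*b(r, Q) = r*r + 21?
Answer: -64475/312 ≈ -206.65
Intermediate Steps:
b(r, Q) = 7/3 + r**2/9 (b(r, Q) = (r*r + 21)/9 = (r**2 + 21)/9 = (21 + r**2)/9 = 7/3 + r**2/9)
h(q) = (3 + q)/(2*q) (h(q) = (q + 3)/(q + q) = (3 + q)/((2*q)) = (3 + q)*(1/(2*q)) = (3 + q)/(2*q))
v(n, g) = 154/3 (v(n, g) = 7/3 + (1/9)*(-21)**2 = 7/3 + (1/9)*441 = 7/3 + 49 = 154/3)
A(t, L) = -557*t/2 (A(t, L) = (-558*t + t)/2 = (-557*t)/2 = -557*t/2)
A(h(26), -104) - v(8, 43) = -557*(3 + 26)/(4*26) - 1*154/3 = -557*29/(4*26) - 154/3 = -557/2*29/52 - 154/3 = -16153/104 - 154/3 = -64475/312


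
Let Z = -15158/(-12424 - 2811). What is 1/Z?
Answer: 1385/1378 ≈ 1.0051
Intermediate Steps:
Z = 1378/1385 (Z = -15158/(-15235) = -15158*(-1/15235) = 1378/1385 ≈ 0.99495)
1/Z = 1/(1378/1385) = 1385/1378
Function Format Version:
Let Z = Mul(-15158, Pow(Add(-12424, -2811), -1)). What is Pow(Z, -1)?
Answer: Rational(1385, 1378) ≈ 1.0051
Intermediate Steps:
Z = Rational(1378, 1385) (Z = Mul(-15158, Pow(-15235, -1)) = Mul(-15158, Rational(-1, 15235)) = Rational(1378, 1385) ≈ 0.99495)
Pow(Z, -1) = Pow(Rational(1378, 1385), -1) = Rational(1385, 1378)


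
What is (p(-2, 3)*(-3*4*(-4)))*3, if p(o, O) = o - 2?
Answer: -576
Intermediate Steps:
p(o, O) = -2 + o
(p(-2, 3)*(-3*4*(-4)))*3 = ((-2 - 2)*(-3*4*(-4)))*3 = -(-48)*(-4)*3 = -4*48*3 = -192*3 = -576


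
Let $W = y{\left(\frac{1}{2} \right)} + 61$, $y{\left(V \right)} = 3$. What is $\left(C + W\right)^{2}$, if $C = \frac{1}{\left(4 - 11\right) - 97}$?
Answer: $\frac{44289025}{10816} \approx 4094.8$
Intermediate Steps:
$W = 64$ ($W = 3 + 61 = 64$)
$C = - \frac{1}{104}$ ($C = \frac{1}{\left(4 - 11\right) - 97} = \frac{1}{-7 - 97} = \frac{1}{-104} = - \frac{1}{104} \approx -0.0096154$)
$\left(C + W\right)^{2} = \left(- \frac{1}{104} + 64\right)^{2} = \left(\frac{6655}{104}\right)^{2} = \frac{44289025}{10816}$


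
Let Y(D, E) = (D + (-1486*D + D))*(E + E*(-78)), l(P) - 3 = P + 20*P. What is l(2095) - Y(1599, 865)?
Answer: -158048026182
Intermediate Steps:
l(P) = 3 + 21*P (l(P) = 3 + (P + 20*P) = 3 + 21*P)
Y(D, E) = 114268*D*E (Y(D, E) = (D - 1485*D)*(E - 78*E) = (-1484*D)*(-77*E) = 114268*D*E)
l(2095) - Y(1599, 865) = (3 + 21*2095) - 114268*1599*865 = (3 + 43995) - 1*158048070180 = 43998 - 158048070180 = -158048026182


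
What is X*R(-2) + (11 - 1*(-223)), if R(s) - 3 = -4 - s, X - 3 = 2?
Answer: 239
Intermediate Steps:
X = 5 (X = 3 + 2 = 5)
R(s) = -1 - s (R(s) = 3 + (-4 - s) = -1 - s)
X*R(-2) + (11 - 1*(-223)) = 5*(-1 - 1*(-2)) + (11 - 1*(-223)) = 5*(-1 + 2) + (11 + 223) = 5*1 + 234 = 5 + 234 = 239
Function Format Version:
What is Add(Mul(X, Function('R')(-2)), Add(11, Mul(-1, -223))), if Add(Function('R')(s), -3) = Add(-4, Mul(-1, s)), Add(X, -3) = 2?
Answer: 239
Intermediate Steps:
X = 5 (X = Add(3, 2) = 5)
Function('R')(s) = Add(-1, Mul(-1, s)) (Function('R')(s) = Add(3, Add(-4, Mul(-1, s))) = Add(-1, Mul(-1, s)))
Add(Mul(X, Function('R')(-2)), Add(11, Mul(-1, -223))) = Add(Mul(5, Add(-1, Mul(-1, -2))), Add(11, Mul(-1, -223))) = Add(Mul(5, Add(-1, 2)), Add(11, 223)) = Add(Mul(5, 1), 234) = Add(5, 234) = 239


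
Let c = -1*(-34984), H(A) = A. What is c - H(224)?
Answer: 34760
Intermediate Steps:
c = 34984
c - H(224) = 34984 - 1*224 = 34984 - 224 = 34760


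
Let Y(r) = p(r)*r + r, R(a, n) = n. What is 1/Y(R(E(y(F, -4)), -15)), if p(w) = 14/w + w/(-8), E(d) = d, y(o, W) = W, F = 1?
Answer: -8/233 ≈ -0.034335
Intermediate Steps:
p(w) = 14/w - w/8 (p(w) = 14/w + w*(-1/8) = 14/w - w/8)
Y(r) = r + r*(14/r - r/8) (Y(r) = (14/r - r/8)*r + r = r*(14/r - r/8) + r = r + r*(14/r - r/8))
1/Y(R(E(y(F, -4)), -15)) = 1/(14 + (1/8)*(-15)*(8 - 1*(-15))) = 1/(14 + (1/8)*(-15)*(8 + 15)) = 1/(14 + (1/8)*(-15)*23) = 1/(14 - 345/8) = 1/(-233/8) = -8/233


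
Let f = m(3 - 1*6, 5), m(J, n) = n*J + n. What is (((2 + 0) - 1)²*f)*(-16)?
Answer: 160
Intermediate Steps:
m(J, n) = n + J*n (m(J, n) = J*n + n = n + J*n)
f = -10 (f = 5*(1 + (3 - 1*6)) = 5*(1 + (3 - 6)) = 5*(1 - 3) = 5*(-2) = -10)
(((2 + 0) - 1)²*f)*(-16) = (((2 + 0) - 1)²*(-10))*(-16) = ((2 - 1)²*(-10))*(-16) = (1²*(-10))*(-16) = (1*(-10))*(-16) = -10*(-16) = 160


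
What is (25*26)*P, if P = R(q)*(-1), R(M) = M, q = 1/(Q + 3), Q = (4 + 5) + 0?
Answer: -325/6 ≈ -54.167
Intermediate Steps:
Q = 9 (Q = 9 + 0 = 9)
q = 1/12 (q = 1/(9 + 3) = 1/12 ≈ 0.083333)
P = -1/12 (P = (1/12)*(-1) = -1/12 ≈ -0.083333)
(25*26)*P = (25*26)*(-1/12) = 650*(-1/12) = -325/6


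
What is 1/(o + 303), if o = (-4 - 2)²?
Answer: 1/339 ≈ 0.0029499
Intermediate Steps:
o = 36 (o = (-6)² = 36)
1/(o + 303) = 1/(36 + 303) = 1/339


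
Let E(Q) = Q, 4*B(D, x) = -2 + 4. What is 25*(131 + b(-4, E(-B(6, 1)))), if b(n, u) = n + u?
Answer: 6325/2 ≈ 3162.5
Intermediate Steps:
B(D, x) = ½ (B(D, x) = (-2 + 4)/4 = (¼)*2 = ½)
25*(131 + b(-4, E(-B(6, 1)))) = 25*(131 + (-4 - 1*½)) = 25*(131 + (-4 - ½)) = 25*(131 - 9/2) = 25*(253/2) = 6325/2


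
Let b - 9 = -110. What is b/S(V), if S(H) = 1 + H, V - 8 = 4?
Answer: -101/13 ≈ -7.7692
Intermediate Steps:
b = -101 (b = 9 - 110 = -101)
V = 12 (V = 8 + 4 = 12)
b/S(V) = -101/(1 + 12) = -101/13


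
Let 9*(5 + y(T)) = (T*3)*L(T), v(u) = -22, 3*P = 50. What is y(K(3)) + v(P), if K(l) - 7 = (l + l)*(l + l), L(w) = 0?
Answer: -27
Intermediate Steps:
P = 50/3 (P = (1/3)*50 = 50/3 ≈ 16.667)
K(l) = 7 + 4*l**2 (K(l) = 7 + (l + l)*(l + l) = 7 + (2*l)*(2*l) = 7 + 4*l**2)
y(T) = -5 (y(T) = -5 + ((T*3)*0)/9 = -5 + ((3*T)*0)/9 = -5 + (1/9)*0 = -5 + 0 = -5)
y(K(3)) + v(P) = -5 - 22 = -27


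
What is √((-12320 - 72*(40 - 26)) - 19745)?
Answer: I*√33073 ≈ 181.86*I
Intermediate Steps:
√((-12320 - 72*(40 - 26)) - 19745) = √((-12320 - 72*14) - 19745) = √((-12320 - 1*1008) - 19745) = √((-12320 - 1008) - 19745) = √(-13328 - 19745) = √(-33073) = I*√33073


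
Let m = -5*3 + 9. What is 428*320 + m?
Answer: 136954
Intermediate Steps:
m = -6 (m = -15 + 9 = -6)
428*320 + m = 428*320 - 6 = 136960 - 6 = 136954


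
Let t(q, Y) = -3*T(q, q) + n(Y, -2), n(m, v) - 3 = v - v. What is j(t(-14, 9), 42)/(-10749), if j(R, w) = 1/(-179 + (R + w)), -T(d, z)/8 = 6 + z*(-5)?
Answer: -1/18165810 ≈ -5.5048e-8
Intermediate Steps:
n(m, v) = 3 (n(m, v) = 3 + (v - v) = 3 + 0 = 3)
T(d, z) = -48 + 40*z (T(d, z) = -8*(6 + z*(-5)) = -8*(6 - 5*z) = -48 + 40*z)
t(q, Y) = 147 - 120*q (t(q, Y) = -3*(-48 + 40*q) + 3 = (144 - 120*q) + 3 = 147 - 120*q)
j(R, w) = 1/(-179 + R + w)
j(t(-14, 9), 42)/(-10749) = 1/((-179 + (147 - 120*(-14)) + 42)*(-10749)) = -1/10749/(-179 + (147 + 1680) + 42) = -1/10749/(-179 + 1827 + 42) = -1/10749/1690 = (1/1690)*(-1/10749) = -1/18165810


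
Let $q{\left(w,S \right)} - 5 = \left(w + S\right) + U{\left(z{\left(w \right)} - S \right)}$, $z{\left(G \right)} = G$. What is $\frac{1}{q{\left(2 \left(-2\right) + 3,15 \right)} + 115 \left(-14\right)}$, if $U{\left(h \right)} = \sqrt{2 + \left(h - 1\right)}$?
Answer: $- \frac{1591}{2531296} - \frac{i \sqrt{15}}{2531296} \approx -0.00062853 - 1.53 \cdot 10^{-6} i$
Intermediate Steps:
$U{\left(h \right)} = \sqrt{1 + h}$ ($U{\left(h \right)} = \sqrt{2 + \left(-1 + h\right)} = \sqrt{1 + h}$)
$q{\left(w,S \right)} = 5 + S + w + \sqrt{1 + w - S}$ ($q{\left(w,S \right)} = 5 + \left(\left(w + S\right) + \sqrt{1 - \left(S - w\right)}\right) = 5 + \left(\left(S + w\right) + \sqrt{1 + w - S}\right) = 5 + \left(S + w + \sqrt{1 + w - S}\right) = 5 + S + w + \sqrt{1 + w - S}$)
$\frac{1}{q{\left(2 \left(-2\right) + 3,15 \right)} + 115 \left(-14\right)} = \frac{1}{\left(5 + 15 + \left(2 \left(-2\right) + 3\right) + \sqrt{1 + \left(2 \left(-2\right) + 3\right) - 15}\right) + 115 \left(-14\right)} = \frac{1}{\left(5 + 15 + \left(-4 + 3\right) + \sqrt{1 + \left(-4 + 3\right) - 15}\right) - 1610} = \frac{1}{\left(5 + 15 - 1 + \sqrt{1 - 1 - 15}\right) - 1610} = \frac{1}{\left(5 + 15 - 1 + \sqrt{-15}\right) - 1610} = \frac{1}{\left(5 + 15 - 1 + i \sqrt{15}\right) - 1610} = \frac{1}{\left(19 + i \sqrt{15}\right) - 1610} = \frac{1}{-1591 + i \sqrt{15}}$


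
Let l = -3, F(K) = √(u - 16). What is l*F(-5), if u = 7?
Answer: -9*I ≈ -9.0*I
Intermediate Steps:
F(K) = 3*I (F(K) = √(7 - 16) = √(-9) = 3*I)
l*F(-5) = -9*I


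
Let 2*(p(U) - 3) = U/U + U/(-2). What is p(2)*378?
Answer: 1134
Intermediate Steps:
p(U) = 7/2 - U/4 (p(U) = 3 + (U/U + U/(-2))/2 = 3 + (1 + U*(-½))/2 = 3 + (1 - U/2)/2 = 3 + (½ - U/4) = 7/2 - U/4)
p(2)*378 = (7/2 - ¼*2)*378 = (7/2 - ½)*378 = 3*378 = 1134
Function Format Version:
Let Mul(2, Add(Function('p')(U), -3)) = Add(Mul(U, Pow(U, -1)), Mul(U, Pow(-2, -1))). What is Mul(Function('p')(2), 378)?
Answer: 1134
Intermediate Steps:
Function('p')(U) = Add(Rational(7, 2), Mul(Rational(-1, 4), U)) (Function('p')(U) = Add(3, Mul(Rational(1, 2), Add(Mul(U, Pow(U, -1)), Mul(U, Pow(-2, -1))))) = Add(3, Mul(Rational(1, 2), Add(1, Mul(U, Rational(-1, 2))))) = Add(3, Mul(Rational(1, 2), Add(1, Mul(Rational(-1, 2), U)))) = Add(3, Add(Rational(1, 2), Mul(Rational(-1, 4), U))) = Add(Rational(7, 2), Mul(Rational(-1, 4), U)))
Mul(Function('p')(2), 378) = Mul(Add(Rational(7, 2), Mul(Rational(-1, 4), 2)), 378) = Mul(Add(Rational(7, 2), Rational(-1, 2)), 378) = Mul(3, 378) = 1134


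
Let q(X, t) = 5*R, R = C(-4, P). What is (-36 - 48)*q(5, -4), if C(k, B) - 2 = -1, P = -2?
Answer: -420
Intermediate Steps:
C(k, B) = 1 (C(k, B) = 2 - 1 = 1)
R = 1
q(X, t) = 5 (q(X, t) = 5*1 = 5)
(-36 - 48)*q(5, -4) = (-36 - 48)*5 = -84*5 = -420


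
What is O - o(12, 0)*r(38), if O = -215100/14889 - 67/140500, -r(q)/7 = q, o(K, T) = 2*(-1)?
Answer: -381038580521/697301500 ≈ -546.45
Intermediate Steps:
o(K, T) = -2
r(q) = -7*q
O = -10074182521/697301500 (O = -215100*1/14889 - 67*1/140500 = -71700/4963 - 67/140500 = -10074182521/697301500 ≈ -14.447)
O - o(12, 0)*r(38) = -10074182521/697301500 - (-2)*(-7*38) = -10074182521/697301500 - (-2)*(-266) = -10074182521/697301500 - 1*532 = -10074182521/697301500 - 532 = -381038580521/697301500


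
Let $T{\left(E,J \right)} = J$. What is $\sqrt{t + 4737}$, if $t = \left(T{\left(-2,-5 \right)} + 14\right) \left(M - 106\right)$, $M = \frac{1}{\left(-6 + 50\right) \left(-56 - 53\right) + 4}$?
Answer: $\frac{\sqrt{21717496146}}{2396} \approx 61.506$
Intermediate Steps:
$M = - \frac{1}{4792}$ ($M = \frac{1}{44 \left(-109\right) + 4} = \frac{1}{-4796 + 4} = \frac{1}{-4792} = - \frac{1}{4792} \approx -0.00020868$)
$t = - \frac{4571577}{4792}$ ($t = \left(-5 + 14\right) \left(- \frac{1}{4792} - 106\right) = 9 \left(- \frac{507953}{4792}\right) = - \frac{4571577}{4792} \approx -954.0$)
$\sqrt{t + 4737} = \sqrt{- \frac{4571577}{4792} + 4737} = \sqrt{\frac{18128127}{4792}} = \frac{\sqrt{21717496146}}{2396}$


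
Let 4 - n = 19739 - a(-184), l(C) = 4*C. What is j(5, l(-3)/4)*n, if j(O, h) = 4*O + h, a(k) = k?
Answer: -338623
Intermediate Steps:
j(O, h) = h + 4*O
n = -19919 (n = 4 - (19739 - 1*(-184)) = 4 - (19739 + 184) = 4 - 1*19923 = 4 - 19923 = -19919)
j(5, l(-3)/4)*n = ((4*(-3))/4 + 4*5)*(-19919) = (-12*¼ + 20)*(-19919) = (-3 + 20)*(-19919) = 17*(-19919) = -338623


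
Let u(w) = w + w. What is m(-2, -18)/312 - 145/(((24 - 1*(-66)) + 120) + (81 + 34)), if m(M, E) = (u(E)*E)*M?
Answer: -23/5 ≈ -4.6000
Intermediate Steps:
u(w) = 2*w
m(M, E) = 2*M*E² (m(M, E) = ((2*E)*E)*M = (2*E²)*M = 2*M*E²)
m(-2, -18)/312 - 145/(((24 - 1*(-66)) + 120) + (81 + 34)) = (2*(-2)*(-18)²)/312 - 145/(((24 - 1*(-66)) + 120) + (81 + 34)) = (2*(-2)*324)*(1/312) - 145/(((24 + 66) + 120) + 115) = -1296*1/312 - 145/((90 + 120) + 115) = -54/13 - 145/(210 + 115) = -54/13 - 145/325 = -54/13 - 145*1/325 = -54/13 - 29/65 = -23/5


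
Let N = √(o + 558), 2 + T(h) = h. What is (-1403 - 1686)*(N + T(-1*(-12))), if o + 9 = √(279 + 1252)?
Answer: -30890 - 3089*√(549 + √1531) ≈ -1.0580e+5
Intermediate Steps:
T(h) = -2 + h
o = -9 + √1531 (o = -9 + √(279 + 1252) = -9 + √1531 ≈ 30.128)
N = √(549 + √1531) (N = √((-9 + √1531) + 558) = √(549 + √1531) ≈ 24.251)
(-1403 - 1686)*(N + T(-1*(-12))) = (-1403 - 1686)*(√(549 + √1531) + (-2 - 1*(-12))) = -3089*(√(549 + √1531) + (-2 + 12)) = -3089*(√(549 + √1531) + 10) = -3089*(10 + √(549 + √1531)) = -30890 - 3089*√(549 + √1531)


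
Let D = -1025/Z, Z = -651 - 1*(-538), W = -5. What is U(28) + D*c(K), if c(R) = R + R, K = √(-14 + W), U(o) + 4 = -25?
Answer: -29 + 2050*I*√19/113 ≈ -29.0 + 79.077*I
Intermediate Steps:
Z = -113 (Z = -651 + 538 = -113)
U(o) = -29 (U(o) = -4 - 25 = -29)
K = I*√19 (K = √(-14 - 5) = √(-19) = I*√19 ≈ 4.3589*I)
c(R) = 2*R
D = 1025/113 (D = -1025/(-113) = -1025*(-1/113) = 1025/113 ≈ 9.0708)
U(28) + D*c(K) = -29 + 1025*(2*(I*√19))/113 = -29 + 1025*(2*I*√19)/113 = -29 + 2050*I*√19/113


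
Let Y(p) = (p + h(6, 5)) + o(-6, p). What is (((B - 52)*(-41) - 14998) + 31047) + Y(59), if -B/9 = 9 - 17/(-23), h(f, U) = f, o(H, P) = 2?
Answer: 502360/23 ≈ 21842.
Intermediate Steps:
Y(p) = 8 + p (Y(p) = (p + 6) + 2 = (6 + p) + 2 = 8 + p)
B = -2016/23 (B = -9*(9 - 17/(-23)) = -9*(9 - 17*(-1/23)) = -9*(9 + 17/23) = -9*224/23 = -2016/23 ≈ -87.652)
(((B - 52)*(-41) - 14998) + 31047) + Y(59) = (((-2016/23 - 52)*(-41) - 14998) + 31047) + (8 + 59) = ((-3212/23*(-41) - 14998) + 31047) + 67 = ((131692/23 - 14998) + 31047) + 67 = (-213262/23 + 31047) + 67 = 500819/23 + 67 = 502360/23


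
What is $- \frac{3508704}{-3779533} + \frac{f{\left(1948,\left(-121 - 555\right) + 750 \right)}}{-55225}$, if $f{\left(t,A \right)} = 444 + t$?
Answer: $\frac{184727535464}{208724709925} \approx 0.88503$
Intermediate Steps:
$- \frac{3508704}{-3779533} + \frac{f{\left(1948,\left(-121 - 555\right) + 750 \right)}}{-55225} = - \frac{3508704}{-3779533} + \frac{444 + 1948}{-55225} = \left(-3508704\right) \left(- \frac{1}{3779533}\right) + 2392 \left(- \frac{1}{55225}\right) = \frac{3508704}{3779533} - \frac{2392}{55225} = \frac{184727535464}{208724709925}$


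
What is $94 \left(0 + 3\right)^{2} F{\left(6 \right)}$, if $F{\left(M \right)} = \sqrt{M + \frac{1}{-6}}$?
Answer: $141 \sqrt{210} \approx 2043.3$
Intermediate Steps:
$F{\left(M \right)} = \sqrt{- \frac{1}{6} + M}$ ($F{\left(M \right)} = \sqrt{M - \frac{1}{6}} = \sqrt{- \frac{1}{6} + M}$)
$94 \left(0 + 3\right)^{2} F{\left(6 \right)} = 94 \left(0 + 3\right)^{2} \frac{\sqrt{-6 + 36 \cdot 6}}{6} = 94 \cdot 3^{2} \frac{\sqrt{-6 + 216}}{6} = 94 \cdot 9 \frac{\sqrt{210}}{6} = 846 \frac{\sqrt{210}}{6} = 141 \sqrt{210}$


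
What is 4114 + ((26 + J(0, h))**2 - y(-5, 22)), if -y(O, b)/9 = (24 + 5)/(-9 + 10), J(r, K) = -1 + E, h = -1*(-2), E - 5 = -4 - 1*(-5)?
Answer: 5336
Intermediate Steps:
E = 6 (E = 5 + (-4 - 1*(-5)) = 5 + (-4 + 5) = 5 + 1 = 6)
h = 2
J(r, K) = 5 (J(r, K) = -1 + 6 = 5)
y(O, b) = -261 (y(O, b) = -9*(24 + 5)/(-9 + 10) = -261/1 = -261)
4114 + ((26 + J(0, h))**2 - y(-5, 22)) = 4114 + ((26 + 5)**2 - 1*(-261)) = 4114 + (31**2 + 261) = 4114 + (961 + 261) = 4114 + 1222 = 5336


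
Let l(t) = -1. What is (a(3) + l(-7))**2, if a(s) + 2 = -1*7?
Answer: 100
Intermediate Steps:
a(s) = -9 (a(s) = -2 - 1*7 = -2 - 7 = -9)
(a(3) + l(-7))**2 = (-9 - 1)**2 = (-10)**2 = 100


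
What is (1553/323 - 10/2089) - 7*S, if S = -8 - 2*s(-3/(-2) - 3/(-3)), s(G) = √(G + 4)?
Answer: 41026819/674747 + 7*√26 ≈ 96.496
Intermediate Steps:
s(G) = √(4 + G)
S = -8 - √26 (S = -8 - 2*√(4 + (-3/(-2) - 3/(-3))) = -8 - 2*√(4 + (-3*(-½) - 3*(-⅓))) = -8 - 2*√(4 + (3/2 + 1)) = -8 - 2*√(4 + 5/2) = -8 - √26 ≈ -13.099)
(1553/323 - 10/2089) - 7*S = (1553/323 - 10/2089) - 7*(-8 - √26) = (1553*(1/323) - 10*1/2089) - (-56 - 7*√26) = (1553/323 - 10/2089) + (56 + 7*√26) = 3240987/674747 + (56 + 7*√26) = 41026819/674747 + 7*√26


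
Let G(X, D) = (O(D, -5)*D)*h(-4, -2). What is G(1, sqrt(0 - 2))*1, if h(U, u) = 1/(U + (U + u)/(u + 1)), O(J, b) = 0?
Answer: 0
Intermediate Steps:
h(U, u) = 1/(U + (U + u)/(1 + u))
G(X, D) = 0 (G(X, D) = (0*D)*((1 - 2)/(-2 + 2*(-4) - 4*(-2))) = 0*(-1/(-2 - 8 + 8)) = 0*(-1/(-2)) = 0*(-1/2*(-1)) = 0*(1/2) = 0)
G(1, sqrt(0 - 2))*1 = 0*1 = 0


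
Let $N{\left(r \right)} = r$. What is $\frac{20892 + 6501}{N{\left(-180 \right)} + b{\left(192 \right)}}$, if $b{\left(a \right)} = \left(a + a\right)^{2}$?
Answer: $\frac{9131}{49092} \approx 0.186$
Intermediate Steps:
$b{\left(a \right)} = 4 a^{2}$ ($b{\left(a \right)} = \left(2 a\right)^{2} = 4 a^{2}$)
$\frac{20892 + 6501}{N{\left(-180 \right)} + b{\left(192 \right)}} = \frac{20892 + 6501}{-180 + 4 \cdot 192^{2}} = \frac{27393}{-180 + 4 \cdot 36864} = \frac{27393}{-180 + 147456} = \frac{27393}{147276} = 27393 \cdot \frac{1}{147276} = \frac{9131}{49092}$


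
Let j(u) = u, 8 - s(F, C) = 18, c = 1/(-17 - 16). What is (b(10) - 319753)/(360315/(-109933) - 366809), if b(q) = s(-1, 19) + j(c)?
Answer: 290008200985/332679386424 ≈ 0.87173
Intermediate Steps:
c = -1/33 (c = 1/(-33) = -1/33 ≈ -0.030303)
s(F, C) = -10 (s(F, C) = 8 - 1*18 = 8 - 18 = -10)
b(q) = -331/33 (b(q) = -10 - 1/33 = -331/33)
(b(10) - 319753)/(360315/(-109933) - 366809) = (-331/33 - 319753)/(360315/(-109933) - 366809) = -10552180/(33*(360315*(-1/109933) - 366809)) = -10552180/(33*(-360315/109933 - 366809)) = -10552180/(33*(-40324774112/109933)) = -10552180/33*(-109933/40324774112) = 290008200985/332679386424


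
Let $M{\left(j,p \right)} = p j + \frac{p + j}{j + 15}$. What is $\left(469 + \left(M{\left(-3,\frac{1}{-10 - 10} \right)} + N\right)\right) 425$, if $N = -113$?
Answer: $\frac{7260275}{48} \approx 1.5126 \cdot 10^{5}$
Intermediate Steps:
$M{\left(j,p \right)} = j p + \frac{j + p}{15 + j}$
$\left(469 + \left(M{\left(-3,\frac{1}{-10 - 10} \right)} + N\right)\right) 425 = \left(469 - \left(113 - \frac{-3 + \frac{1}{-10 - 10} + \frac{\left(-3\right)^{2}}{-10 - 10} + 15 \left(-3\right) \frac{1}{-10 - 10}}{15 - 3}\right)\right) 425 = \left(469 - \left(113 - \frac{-3 + \frac{1}{-20} + \frac{1}{-20} \cdot 9 + 15 \left(-3\right) \frac{1}{-20}}{12}\right)\right) 425 = \left(469 - \left(113 - \frac{-3 - \frac{1}{20} - \frac{9}{20} + 15 \left(-3\right) \left(- \frac{1}{20}\right)}{12}\right)\right) 425 = \left(469 - \left(113 - \frac{-3 - \frac{1}{20} - \frac{9}{20} + \frac{9}{4}}{12}\right)\right) 425 = \left(469 + \left(\frac{1}{12} \left(- \frac{5}{4}\right) - 113\right)\right) 425 = \left(469 - \frac{5429}{48}\right) 425 = \frac{17083}{48} \cdot 425 = \frac{7260275}{48}$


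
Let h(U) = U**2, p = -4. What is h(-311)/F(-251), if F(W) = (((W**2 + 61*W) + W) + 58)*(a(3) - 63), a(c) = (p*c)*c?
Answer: -96721/4702203 ≈ -0.020569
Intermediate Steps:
a(c) = -4*c**2 (a(c) = (-4*c)*c = -4*c**2)
F(W) = -5742 - 6138*W - 99*W**2 (F(W) = (((W**2 + 61*W) + W) + 58)*(-4*3**2 - 63) = ((W**2 + 62*W) + 58)*(-4*9 - 63) = (58 + W**2 + 62*W)*(-36 - 63) = (58 + W**2 + 62*W)*(-99) = -5742 - 6138*W - 99*W**2)
h(-311)/F(-251) = (-311)**2/(-5742 - 6138*(-251) - 99*(-251)**2) = 96721/(-5742 + 1540638 - 99*63001) = 96721/(-5742 + 1540638 - 6237099) = 96721/(-4702203) = 96721*(-1/4702203) = -96721/4702203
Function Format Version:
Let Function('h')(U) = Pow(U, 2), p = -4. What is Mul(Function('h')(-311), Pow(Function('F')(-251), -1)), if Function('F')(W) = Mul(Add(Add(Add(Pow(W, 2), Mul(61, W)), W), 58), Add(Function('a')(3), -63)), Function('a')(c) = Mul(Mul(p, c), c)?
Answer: Rational(-96721, 4702203) ≈ -0.020569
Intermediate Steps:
Function('a')(c) = Mul(-4, Pow(c, 2)) (Function('a')(c) = Mul(Mul(-4, c), c) = Mul(-4, Pow(c, 2)))
Function('F')(W) = Add(-5742, Mul(-6138, W), Mul(-99, Pow(W, 2))) (Function('F')(W) = Mul(Add(Add(Add(Pow(W, 2), Mul(61, W)), W), 58), Add(Mul(-4, Pow(3, 2)), -63)) = Mul(Add(Add(Pow(W, 2), Mul(62, W)), 58), Add(Mul(-4, 9), -63)) = Mul(Add(58, Pow(W, 2), Mul(62, W)), Add(-36, -63)) = Mul(Add(58, Pow(W, 2), Mul(62, W)), -99) = Add(-5742, Mul(-6138, W), Mul(-99, Pow(W, 2))))
Mul(Function('h')(-311), Pow(Function('F')(-251), -1)) = Mul(Pow(-311, 2), Pow(Add(-5742, Mul(-6138, -251), Mul(-99, Pow(-251, 2))), -1)) = Mul(96721, Pow(Add(-5742, 1540638, Mul(-99, 63001)), -1)) = Mul(96721, Pow(Add(-5742, 1540638, -6237099), -1)) = Mul(96721, Pow(-4702203, -1)) = Mul(96721, Rational(-1, 4702203)) = Rational(-96721, 4702203)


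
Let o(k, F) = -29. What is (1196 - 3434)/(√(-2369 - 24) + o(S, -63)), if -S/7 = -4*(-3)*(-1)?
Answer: 10817/539 + 373*I*√2393/539 ≈ 20.069 + 33.853*I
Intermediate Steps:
S = 84 (S = -7*(-4*(-3))*(-1) = -84*(-1) = -7*(-12) = 84)
(1196 - 3434)/(√(-2369 - 24) + o(S, -63)) = (1196 - 3434)/(√(-2369 - 24) - 29) = -2238/(√(-2393) - 29) = -2238/(I*√2393 - 29) = -2238/(-29 + I*√2393)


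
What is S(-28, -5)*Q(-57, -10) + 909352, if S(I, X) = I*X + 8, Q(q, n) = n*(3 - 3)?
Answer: 909352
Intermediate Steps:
Q(q, n) = 0 (Q(q, n) = n*0 = 0)
S(I, X) = 8 + I*X
S(-28, -5)*Q(-57, -10) + 909352 = (8 - 28*(-5))*0 + 909352 = (8 + 140)*0 + 909352 = 148*0 + 909352 = 0 + 909352 = 909352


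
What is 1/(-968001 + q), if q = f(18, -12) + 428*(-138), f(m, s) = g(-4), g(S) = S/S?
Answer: -1/1027064 ≈ -9.7365e-7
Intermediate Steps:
g(S) = 1
f(m, s) = 1
q = -59063 (q = 1 + 428*(-138) = 1 - 59064 = -59063)
1/(-968001 + q) = 1/(-968001 - 59063) = 1/(-1027064) = -1/1027064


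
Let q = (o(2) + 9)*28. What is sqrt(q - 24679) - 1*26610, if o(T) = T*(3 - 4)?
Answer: -26610 + I*sqrt(24483) ≈ -26610.0 + 156.47*I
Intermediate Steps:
o(T) = -T (o(T) = T*(-1) = -T)
q = 196 (q = (-1*2 + 9)*28 = (-2 + 9)*28 = 7*28 = 196)
sqrt(q - 24679) - 1*26610 = sqrt(196 - 24679) - 1*26610 = sqrt(-24483) - 26610 = I*sqrt(24483) - 26610 = -26610 + I*sqrt(24483)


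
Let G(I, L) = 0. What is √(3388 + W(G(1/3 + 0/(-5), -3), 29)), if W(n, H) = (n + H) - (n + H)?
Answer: 22*√7 ≈ 58.207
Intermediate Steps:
W(n, H) = 0 (W(n, H) = (H + n) - (H + n) = (H + n) + (-H - n) = 0)
√(3388 + W(G(1/3 + 0/(-5), -3), 29)) = √(3388 + 0) = √3388 = 22*√7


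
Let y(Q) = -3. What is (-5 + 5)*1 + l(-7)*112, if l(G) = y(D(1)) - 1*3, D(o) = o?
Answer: -672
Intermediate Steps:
l(G) = -6 (l(G) = -3 - 1*3 = -3 - 3 = -6)
(-5 + 5)*1 + l(-7)*112 = (-5 + 5)*1 - 6*112 = 0*1 - 672 = 0 - 672 = -672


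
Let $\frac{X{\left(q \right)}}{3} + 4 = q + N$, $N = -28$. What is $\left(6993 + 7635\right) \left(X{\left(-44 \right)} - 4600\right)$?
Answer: $-70623984$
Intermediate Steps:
$X{\left(q \right)} = -96 + 3 q$ ($X{\left(q \right)} = -12 + 3 \left(q - 28\right) = -12 + 3 \left(-28 + q\right) = -12 + \left(-84 + 3 q\right) = -96 + 3 q$)
$\left(6993 + 7635\right) \left(X{\left(-44 \right)} - 4600\right) = \left(6993 + 7635\right) \left(\left(-96 + 3 \left(-44\right)\right) - 4600\right) = 14628 \left(\left(-96 - 132\right) - 4600\right) = 14628 \left(-228 - 4600\right) = 14628 \left(-4828\right) = -70623984$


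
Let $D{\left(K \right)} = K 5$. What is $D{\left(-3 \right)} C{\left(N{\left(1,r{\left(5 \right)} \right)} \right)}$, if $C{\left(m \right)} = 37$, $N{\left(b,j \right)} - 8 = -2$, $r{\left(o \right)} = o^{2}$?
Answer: $-555$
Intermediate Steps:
$N{\left(b,j \right)} = 6$ ($N{\left(b,j \right)} = 8 - 2 = 6$)
$D{\left(K \right)} = 5 K$
$D{\left(-3 \right)} C{\left(N{\left(1,r{\left(5 \right)} \right)} \right)} = 5 \left(-3\right) 37 = \left(-15\right) 37 = -555$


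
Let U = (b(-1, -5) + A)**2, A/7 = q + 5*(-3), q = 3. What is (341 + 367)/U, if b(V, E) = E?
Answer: 708/7921 ≈ 0.089383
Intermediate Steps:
A = -84 (A = 7*(3 + 5*(-3)) = 7*(3 - 15) = 7*(-12) = -84)
U = 7921 (U = (-5 - 84)**2 = (-89)**2 = 7921)
(341 + 367)/U = (341 + 367)/7921 = 708*(1/7921) = 708/7921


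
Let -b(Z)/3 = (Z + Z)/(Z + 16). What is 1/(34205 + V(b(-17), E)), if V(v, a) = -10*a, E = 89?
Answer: 1/33315 ≈ 3.0016e-5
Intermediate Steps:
b(Z) = -6*Z/(16 + Z) (b(Z) = -3*(Z + Z)/(Z + 16) = -3*2*Z/(16 + Z) = -6*Z/(16 + Z))
1/(34205 + V(b(-17), E)) = 1/(34205 - 10*89) = 1/(34205 - 890) = 1/33315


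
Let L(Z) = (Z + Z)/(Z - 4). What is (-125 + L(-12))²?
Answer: 61009/4 ≈ 15252.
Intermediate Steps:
L(Z) = 2*Z/(-4 + Z) (L(Z) = (2*Z)/(-4 + Z) = 2*Z/(-4 + Z))
(-125 + L(-12))² = (-125 + 2*(-12)/(-4 - 12))² = (-125 + 2*(-12)/(-16))² = (-125 + 2*(-12)*(-1/16))² = (-125 + 3/2)² = (-247/2)² = 61009/4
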